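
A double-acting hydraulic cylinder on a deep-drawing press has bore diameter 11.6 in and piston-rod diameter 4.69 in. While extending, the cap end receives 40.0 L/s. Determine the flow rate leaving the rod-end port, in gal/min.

Q_out ≈ 530 gal/min

Cap-side area A_cap = π/4 × (11.6 in)² = 105.7 in^2
Rod-side annular area A_ann = π/4 × (11.6² − 4.69²) = 88.41 in^2
Piston speed v = Q_in/A_cap; rod-end outflow Q_out = v × A_ann = Q_in × A_ann/A_cap.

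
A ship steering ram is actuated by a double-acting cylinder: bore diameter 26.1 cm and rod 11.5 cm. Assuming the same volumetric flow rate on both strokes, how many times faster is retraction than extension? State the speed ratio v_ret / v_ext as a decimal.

v_ret/v_ext ≈ 1.24

Cap-side area A_cap = π/4 × (26.1 cm)² = 535.0 cm^2
Rod-side annular area A_ann = π/4 × (26.1² − 11.5²) = 431.2 cm^2
For equal Q, v ∝ 1/A, so v_ret/v_ext = A_cap/A_ann.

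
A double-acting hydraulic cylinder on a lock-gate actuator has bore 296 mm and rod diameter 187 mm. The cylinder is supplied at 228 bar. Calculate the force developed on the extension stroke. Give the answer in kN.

Cap-side area A_cap = π/4 × (296 mm)² = 68810 mm^2
F = P × A_cap = 228 bar × A_cap

F ≈ 1570 kN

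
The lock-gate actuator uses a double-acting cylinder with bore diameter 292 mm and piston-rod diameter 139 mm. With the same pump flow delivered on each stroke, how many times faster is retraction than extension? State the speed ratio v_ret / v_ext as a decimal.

v_ret/v_ext ≈ 1.29

Cap-side area A_cap = π/4 × (292 mm)² = 66970 mm^2
Rod-side annular area A_ann = π/4 × (292² − 139²) = 51790 mm^2
For equal Q, v ∝ 1/A, so v_ret/v_ext = A_cap/A_ann.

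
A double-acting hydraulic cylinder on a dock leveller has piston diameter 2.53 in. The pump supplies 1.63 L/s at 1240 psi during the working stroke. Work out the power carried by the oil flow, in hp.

W ≈ 18.7 hp

Hydraulic power = P × Q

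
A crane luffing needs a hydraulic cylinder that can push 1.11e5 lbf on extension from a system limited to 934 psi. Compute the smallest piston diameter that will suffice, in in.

Extension force acts on the full piston face: F = P × (π/4)D².
D = √(4F / (πP)) = √(4 × 1.11e5 lbf / (π × 934 psi))

D ≈ 12.3 in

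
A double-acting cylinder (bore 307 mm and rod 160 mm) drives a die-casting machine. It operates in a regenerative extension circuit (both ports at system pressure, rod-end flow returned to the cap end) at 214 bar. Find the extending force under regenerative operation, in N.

With equal pressure on both faces, forces on the annular region cancel; the net push is pressure × rod cross-section.
Rod cross-section A_rod = π/4 × (160 mm)² = 20110 mm^2
F = P × A_rod

F ≈ 4.30e5 N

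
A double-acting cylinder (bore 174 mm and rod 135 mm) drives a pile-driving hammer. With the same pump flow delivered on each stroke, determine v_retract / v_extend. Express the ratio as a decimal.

Cap-side area A_cap = π/4 × (174 mm)² = 23780 mm^2
Rod-side annular area A_ann = π/4 × (174² − 135²) = 9465 mm^2
For equal Q, v ∝ 1/A, so v_ret/v_ext = A_cap/A_ann.

v_ret/v_ext ≈ 2.51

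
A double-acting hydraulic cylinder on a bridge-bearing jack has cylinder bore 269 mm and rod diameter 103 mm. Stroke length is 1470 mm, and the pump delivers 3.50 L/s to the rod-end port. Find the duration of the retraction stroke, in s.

t ≈ 20.4 s

Rod-side annular area A_ann = π/4 × (269² − 103²) = 48500 mm^2
Swept volume V = A × L; t = V / Q = A·L / Q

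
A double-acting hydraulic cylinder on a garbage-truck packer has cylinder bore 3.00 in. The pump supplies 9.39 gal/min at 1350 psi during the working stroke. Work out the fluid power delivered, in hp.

W ≈ 7.39 hp

Hydraulic power = P × Q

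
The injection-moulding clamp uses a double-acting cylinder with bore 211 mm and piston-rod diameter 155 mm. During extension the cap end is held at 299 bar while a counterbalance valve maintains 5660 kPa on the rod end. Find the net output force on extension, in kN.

F ≈ 954 kN

Cap-side area A_cap = π/4 × (211 mm)² = 34970 mm^2
Rod-side annular area A_ann = π/4 × (211² − 155²) = 16100 mm^2
Net thrust = P_cap·A_cap − P_rod·A_ann = 1046 kN − 91.11 kN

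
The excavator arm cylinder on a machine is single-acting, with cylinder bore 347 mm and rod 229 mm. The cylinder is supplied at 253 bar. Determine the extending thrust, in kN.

F ≈ 2390 kN

Cap-side area A_cap = π/4 × (347 mm)² = 94570 mm^2
F = P × A_cap = 253 bar × A_cap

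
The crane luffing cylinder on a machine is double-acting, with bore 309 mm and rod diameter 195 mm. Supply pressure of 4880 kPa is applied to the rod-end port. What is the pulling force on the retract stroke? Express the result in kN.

F ≈ 220 kN

Rod-side annular area A_ann = π/4 × (309² − 195²) = 45130 mm^2
On retraction the pressure acts on the annular area (bore minus rod).
F = P × A_ann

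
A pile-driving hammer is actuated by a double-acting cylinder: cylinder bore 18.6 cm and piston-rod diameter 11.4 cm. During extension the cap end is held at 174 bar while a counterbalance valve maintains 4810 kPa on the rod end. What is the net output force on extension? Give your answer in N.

Cap-side area A_cap = π/4 × (18.6 cm)² = 271.7 cm^2
Rod-side annular area A_ann = π/4 × (18.6² − 11.4²) = 169.6 cm^2
Net thrust = P_cap·A_cap − P_rod·A_ann = 4.728e5 N − 81600 N

F ≈ 3.91e5 N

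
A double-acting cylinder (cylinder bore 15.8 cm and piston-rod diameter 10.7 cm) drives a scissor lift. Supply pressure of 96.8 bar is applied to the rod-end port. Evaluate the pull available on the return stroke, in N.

Rod-side annular area A_ann = π/4 × (15.8² − 10.7²) = 106.1 cm^2
On retraction the pressure acts on the annular area (bore minus rod).
F = P × A_ann

F ≈ 1.03e5 N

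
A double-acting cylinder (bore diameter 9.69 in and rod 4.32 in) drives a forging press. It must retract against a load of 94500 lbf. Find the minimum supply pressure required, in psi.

Rod-side annular area A_ann = π/4 × (9.69² − 4.32²) = 59.09 in^2
Retraction: pressure acts on the annular area.
P = F / A = 94500 lbf / A

P ≈ 1600 psi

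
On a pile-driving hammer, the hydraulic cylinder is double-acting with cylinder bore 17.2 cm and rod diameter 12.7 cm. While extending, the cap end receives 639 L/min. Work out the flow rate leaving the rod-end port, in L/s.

Cap-side area A_cap = π/4 × (17.2 cm)² = 232.4 cm^2
Rod-side annular area A_ann = π/4 × (17.2² − 12.7²) = 105.7 cm^2
Piston speed v = Q_in/A_cap; rod-end outflow Q_out = v × A_ann = Q_in × A_ann/A_cap.

Q_out ≈ 4.84 L/s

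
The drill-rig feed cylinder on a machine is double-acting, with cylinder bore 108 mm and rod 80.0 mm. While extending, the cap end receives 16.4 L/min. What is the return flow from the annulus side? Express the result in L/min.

Cap-side area A_cap = π/4 × (108 mm)² = 9161 mm^2
Rod-side annular area A_ann = π/4 × (108² − 80.0²) = 4134 mm^2
Piston speed v = Q_in/A_cap; rod-end outflow Q_out = v × A_ann = Q_in × A_ann/A_cap.

Q_out ≈ 7.40 L/min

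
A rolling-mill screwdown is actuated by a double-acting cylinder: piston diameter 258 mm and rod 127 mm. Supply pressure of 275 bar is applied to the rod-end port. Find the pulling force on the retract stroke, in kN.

Rod-side annular area A_ann = π/4 × (258² − 127²) = 39610 mm^2
On retraction the pressure acts on the annular area (bore minus rod).
F = P × A_ann

F ≈ 1090 kN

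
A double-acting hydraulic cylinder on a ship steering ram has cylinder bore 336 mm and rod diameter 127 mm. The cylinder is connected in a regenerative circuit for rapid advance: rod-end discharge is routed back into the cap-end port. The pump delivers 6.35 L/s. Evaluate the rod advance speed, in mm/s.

In regeneration the rod-end outflow joins the pump flow into the cap end, so the net volume the pump must supply per unit advance equals the rod cross-section area.
Rod cross-section A_rod = π/4 × (127 mm)² = 12670 mm^2
v = Q_pump / A_rod

v ≈ 501 mm/s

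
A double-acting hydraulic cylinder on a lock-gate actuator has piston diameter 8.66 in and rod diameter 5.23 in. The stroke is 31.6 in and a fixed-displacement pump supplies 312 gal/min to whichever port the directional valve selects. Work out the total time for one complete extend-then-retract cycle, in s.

t ≈ 2.53 s

Cap-side area A_cap = π/4 × (8.66 in)² = 58.90 in^2
Rod-side annular area A_ann = π/4 × (8.66² − 5.23²) = 37.42 in^2
t_ext = A_cap·L/Q = 1.550 s
t_ret = A_ann·L/Q = 0.9844 s
t_cycle = t_ext + t_ret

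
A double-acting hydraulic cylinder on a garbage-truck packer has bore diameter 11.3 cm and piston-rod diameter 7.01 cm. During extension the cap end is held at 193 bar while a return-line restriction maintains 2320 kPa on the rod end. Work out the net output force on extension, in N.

Cap-side area A_cap = π/4 × (11.3 cm)² = 100.3 cm^2
Rod-side annular area A_ann = π/4 × (11.3² − 7.01²) = 61.69 cm^2
Net thrust = P_cap·A_cap − P_rod·A_ann = 1.936e5 N − 14310 N

F ≈ 1.79e5 N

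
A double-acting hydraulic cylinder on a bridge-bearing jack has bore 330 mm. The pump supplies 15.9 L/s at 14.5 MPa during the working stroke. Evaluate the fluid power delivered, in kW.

Hydraulic power = P × Q

W ≈ 231 kW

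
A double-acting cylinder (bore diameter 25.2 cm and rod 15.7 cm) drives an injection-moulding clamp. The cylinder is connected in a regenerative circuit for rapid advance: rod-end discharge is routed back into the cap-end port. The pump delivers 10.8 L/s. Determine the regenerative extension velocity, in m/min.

v ≈ 33.5 m/min

In regeneration the rod-end outflow joins the pump flow into the cap end, so the net volume the pump must supply per unit advance equals the rod cross-section area.
Rod cross-section A_rod = π/4 × (15.7 cm)² = 193.6 cm^2
v = Q_pump / A_rod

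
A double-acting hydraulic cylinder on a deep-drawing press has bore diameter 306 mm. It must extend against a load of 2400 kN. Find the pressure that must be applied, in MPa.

P ≈ 32.6 MPa

Cap-side area A_cap = π/4 × (306 mm)² = 73540 mm^2
P = F / A = 2400 kN / A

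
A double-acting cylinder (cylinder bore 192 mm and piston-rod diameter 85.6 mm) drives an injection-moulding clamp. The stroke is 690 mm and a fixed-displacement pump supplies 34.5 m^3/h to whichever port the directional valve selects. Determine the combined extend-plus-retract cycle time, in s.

Cap-side area A_cap = π/4 × (192 mm)² = 28950 mm^2
Rod-side annular area A_ann = π/4 × (192² − 85.6²) = 23200 mm^2
t_ext = A_cap·L/Q = 2.085 s
t_ret = A_ann·L/Q = 1.670 s
t_cycle = t_ext + t_ret

t ≈ 3.75 s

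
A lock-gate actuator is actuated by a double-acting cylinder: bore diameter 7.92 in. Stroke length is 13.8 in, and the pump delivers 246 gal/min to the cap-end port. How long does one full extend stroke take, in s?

t ≈ 0.718 s

Cap-side area A_cap = π/4 × (7.92 in)² = 49.27 in^2
Swept volume V = A × L; t = V / Q = A·L / Q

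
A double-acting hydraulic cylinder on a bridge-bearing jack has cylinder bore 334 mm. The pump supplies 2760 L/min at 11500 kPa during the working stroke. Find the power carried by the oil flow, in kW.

Hydraulic power = P × Q

W ≈ 529 kW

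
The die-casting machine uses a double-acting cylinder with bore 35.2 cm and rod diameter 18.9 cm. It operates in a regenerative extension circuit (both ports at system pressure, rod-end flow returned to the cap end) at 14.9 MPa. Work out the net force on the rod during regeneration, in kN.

F ≈ 418 kN

With equal pressure on both faces, forces on the annular region cancel; the net push is pressure × rod cross-section.
Rod cross-section A_rod = π/4 × (18.9 cm)² = 280.6 cm^2
F = P × A_rod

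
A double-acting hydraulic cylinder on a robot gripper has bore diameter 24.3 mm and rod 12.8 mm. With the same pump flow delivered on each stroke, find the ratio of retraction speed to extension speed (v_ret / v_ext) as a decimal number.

Cap-side area A_cap = π/4 × (24.3 mm)² = 463.8 mm^2
Rod-side annular area A_ann = π/4 × (24.3² − 12.8²) = 335.1 mm^2
For equal Q, v ∝ 1/A, so v_ret/v_ext = A_cap/A_ann.

v_ret/v_ext ≈ 1.38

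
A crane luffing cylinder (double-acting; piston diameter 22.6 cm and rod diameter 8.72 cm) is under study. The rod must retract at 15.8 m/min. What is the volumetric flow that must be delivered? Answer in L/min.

Rod-side annular area A_ann = π/4 × (22.6² − 8.72²) = 341.4 cm^2
Q = A × v

Q ≈ 539 L/min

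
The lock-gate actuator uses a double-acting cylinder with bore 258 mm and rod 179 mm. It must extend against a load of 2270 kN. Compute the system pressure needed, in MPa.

P ≈ 43.4 MPa

Cap-side area A_cap = π/4 × (258 mm)² = 52280 mm^2
P = F / A = 2270 kN / A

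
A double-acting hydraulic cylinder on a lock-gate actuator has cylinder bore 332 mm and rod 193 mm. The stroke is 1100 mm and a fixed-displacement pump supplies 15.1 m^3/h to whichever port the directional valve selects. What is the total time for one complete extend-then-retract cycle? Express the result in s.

t ≈ 37.7 s

Cap-side area A_cap = π/4 × (332 mm)² = 86570 mm^2
Rod-side annular area A_ann = π/4 × (332² − 193²) = 57310 mm^2
t_ext = A_cap·L/Q = 22.70 s
t_ret = A_ann·L/Q = 15.03 s
t_cycle = t_ext + t_ret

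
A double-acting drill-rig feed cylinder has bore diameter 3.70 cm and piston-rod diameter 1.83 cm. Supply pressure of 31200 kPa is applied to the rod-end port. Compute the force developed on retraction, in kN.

Rod-side annular area A_ann = π/4 × (3.70² − 1.83²) = 8.122 cm^2
On retraction the pressure acts on the annular area (bore minus rod).
F = P × A_ann

F ≈ 25.3 kN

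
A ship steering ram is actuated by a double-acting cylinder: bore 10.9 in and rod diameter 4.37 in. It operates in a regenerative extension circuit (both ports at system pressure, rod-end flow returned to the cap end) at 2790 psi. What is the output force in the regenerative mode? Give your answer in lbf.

F ≈ 41800 lbf

With equal pressure on both faces, forces on the annular region cancel; the net push is pressure × rod cross-section.
Rod cross-section A_rod = π/4 × (4.37 in)² = 15.00 in^2
F = P × A_rod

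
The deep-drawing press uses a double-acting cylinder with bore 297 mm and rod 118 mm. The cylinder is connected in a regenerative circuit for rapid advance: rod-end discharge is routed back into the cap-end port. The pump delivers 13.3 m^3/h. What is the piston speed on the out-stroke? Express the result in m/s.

v ≈ 0.338 m/s

In regeneration the rod-end outflow joins the pump flow into the cap end, so the net volume the pump must supply per unit advance equals the rod cross-section area.
Rod cross-section A_rod = π/4 × (118 mm)² = 10940 mm^2
v = Q_pump / A_rod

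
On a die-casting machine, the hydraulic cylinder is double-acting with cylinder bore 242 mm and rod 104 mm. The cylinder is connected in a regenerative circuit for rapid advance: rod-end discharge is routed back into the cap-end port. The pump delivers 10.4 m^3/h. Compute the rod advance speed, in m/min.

v ≈ 20.4 m/min

In regeneration the rod-end outflow joins the pump flow into the cap end, so the net volume the pump must supply per unit advance equals the rod cross-section area.
Rod cross-section A_rod = π/4 × (104 mm)² = 8495 mm^2
v = Q_pump / A_rod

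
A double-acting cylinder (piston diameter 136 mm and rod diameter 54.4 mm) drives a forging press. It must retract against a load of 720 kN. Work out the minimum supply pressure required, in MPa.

Rod-side annular area A_ann = π/4 × (136² − 54.4²) = 12200 mm^2
Retraction: pressure acts on the annular area.
P = F / A = 720 kN / A

P ≈ 59.0 MPa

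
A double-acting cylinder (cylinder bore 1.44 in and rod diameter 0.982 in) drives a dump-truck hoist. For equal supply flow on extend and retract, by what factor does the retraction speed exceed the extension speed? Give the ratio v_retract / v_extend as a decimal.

Cap-side area A_cap = π/4 × (1.44 in)² = 1.629 in^2
Rod-side annular area A_ann = π/4 × (1.44² − 0.982²) = 0.8712 in^2
For equal Q, v ∝ 1/A, so v_ret/v_ext = A_cap/A_ann.

v_ret/v_ext ≈ 1.87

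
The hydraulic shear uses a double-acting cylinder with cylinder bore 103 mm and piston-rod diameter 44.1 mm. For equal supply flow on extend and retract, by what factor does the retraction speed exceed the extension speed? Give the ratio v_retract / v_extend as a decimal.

v_ret/v_ext ≈ 1.22

Cap-side area A_cap = π/4 × (103 mm)² = 8332 mm^2
Rod-side annular area A_ann = π/4 × (103² − 44.1²) = 6805 mm^2
For equal Q, v ∝ 1/A, so v_ret/v_ext = A_cap/A_ann.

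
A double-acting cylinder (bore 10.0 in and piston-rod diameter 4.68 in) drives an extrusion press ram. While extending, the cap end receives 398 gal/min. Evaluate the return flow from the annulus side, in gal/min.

Q_out ≈ 311 gal/min

Cap-side area A_cap = π/4 × (10.0 in)² = 78.54 in^2
Rod-side annular area A_ann = π/4 × (10.0² − 4.68²) = 61.34 in^2
Piston speed v = Q_in/A_cap; rod-end outflow Q_out = v × A_ann = Q_in × A_ann/A_cap.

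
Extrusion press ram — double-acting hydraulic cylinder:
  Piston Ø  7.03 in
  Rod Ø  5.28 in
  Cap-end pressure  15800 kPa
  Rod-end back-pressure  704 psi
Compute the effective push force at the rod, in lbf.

Cap-side area A_cap = π/4 × (7.03 in)² = 38.82 in^2
Rod-side annular area A_ann = π/4 × (7.03² − 5.28²) = 16.92 in^2
Net thrust = P_cap·A_cap − P_rod·A_ann = 88950 lbf − 11910 lbf

F ≈ 77000 lbf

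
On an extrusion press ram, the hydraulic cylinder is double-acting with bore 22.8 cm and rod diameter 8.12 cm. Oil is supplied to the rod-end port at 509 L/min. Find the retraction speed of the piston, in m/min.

Rod-side annular area A_ann = π/4 × (22.8² − 8.12²) = 356.5 cm^2
Flow into the rod-end port fills the annular volume.
v = Q / A

v ≈ 14.3 m/min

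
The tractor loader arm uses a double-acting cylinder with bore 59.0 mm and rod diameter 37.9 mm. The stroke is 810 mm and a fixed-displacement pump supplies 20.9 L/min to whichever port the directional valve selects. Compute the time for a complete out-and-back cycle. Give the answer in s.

t ≈ 10.1 s

Cap-side area A_cap = π/4 × (59.0 mm)² = 2734 mm^2
Rod-side annular area A_ann = π/4 × (59.0² − 37.9²) = 1606 mm^2
t_ext = A_cap·L/Q = 6.357 s
t_ret = A_ann·L/Q = 3.734 s
t_cycle = t_ext + t_ret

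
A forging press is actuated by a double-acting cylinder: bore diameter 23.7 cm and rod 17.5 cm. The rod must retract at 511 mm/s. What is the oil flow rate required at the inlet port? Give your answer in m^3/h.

Q ≈ 36.9 m^3/h

Rod-side annular area A_ann = π/4 × (23.7² − 17.5²) = 200.6 cm^2
Q = A × v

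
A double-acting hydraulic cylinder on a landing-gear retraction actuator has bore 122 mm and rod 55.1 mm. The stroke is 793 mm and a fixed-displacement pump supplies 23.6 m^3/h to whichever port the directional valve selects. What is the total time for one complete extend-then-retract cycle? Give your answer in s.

Cap-side area A_cap = π/4 × (122 mm)² = 11690 mm^2
Rod-side annular area A_ann = π/4 × (122² − 55.1²) = 9305 mm^2
t_ext = A_cap·L/Q = 1.414 s
t_ret = A_ann·L/Q = 1.126 s
t_cycle = t_ext + t_ret

t ≈ 2.54 s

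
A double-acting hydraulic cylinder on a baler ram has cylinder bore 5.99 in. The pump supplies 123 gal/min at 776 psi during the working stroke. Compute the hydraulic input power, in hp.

Hydraulic power = P × Q

W ≈ 55.7 hp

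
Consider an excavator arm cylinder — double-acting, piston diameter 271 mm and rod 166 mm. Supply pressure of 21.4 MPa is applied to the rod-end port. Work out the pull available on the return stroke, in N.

Rod-side annular area A_ann = π/4 × (271² − 166²) = 36040 mm^2
On retraction the pressure acts on the annular area (bore minus rod).
F = P × A_ann

F ≈ 7.71e5 N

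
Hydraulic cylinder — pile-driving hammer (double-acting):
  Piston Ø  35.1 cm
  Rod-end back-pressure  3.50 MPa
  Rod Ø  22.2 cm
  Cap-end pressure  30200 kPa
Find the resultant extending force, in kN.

Cap-side area A_cap = π/4 × (35.1 cm)² = 967.6 cm^2
Rod-side annular area A_ann = π/4 × (35.1² − 22.2²) = 580.5 cm^2
Net thrust = P_cap·A_cap − P_rod·A_ann = 2922 kN − 203.2 kN

F ≈ 2720 kN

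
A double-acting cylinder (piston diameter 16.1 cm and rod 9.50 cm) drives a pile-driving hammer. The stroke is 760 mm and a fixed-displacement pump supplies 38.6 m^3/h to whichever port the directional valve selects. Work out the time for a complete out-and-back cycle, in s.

t ≈ 2.38 s

Cap-side area A_cap = π/4 × (16.1 cm)² = 203.6 cm^2
Rod-side annular area A_ann = π/4 × (16.1² − 9.50²) = 132.7 cm^2
t_ext = A_cap·L/Q = 1.443 s
t_ret = A_ann·L/Q = 0.9406 s
t_cycle = t_ext + t_ret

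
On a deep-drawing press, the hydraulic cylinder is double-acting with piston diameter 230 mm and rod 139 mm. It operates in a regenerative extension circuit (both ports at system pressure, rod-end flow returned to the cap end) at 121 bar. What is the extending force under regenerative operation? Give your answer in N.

With equal pressure on both faces, forces on the annular region cancel; the net push is pressure × rod cross-section.
Rod cross-section A_rod = π/4 × (139 mm)² = 15170 mm^2
F = P × A_rod

F ≈ 1.84e5 N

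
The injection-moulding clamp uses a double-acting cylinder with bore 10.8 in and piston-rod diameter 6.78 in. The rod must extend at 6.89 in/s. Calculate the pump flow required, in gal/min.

Cap-side area A_cap = π/4 × (10.8 in)² = 91.61 in^2
Q = A × v

Q ≈ 164 gal/min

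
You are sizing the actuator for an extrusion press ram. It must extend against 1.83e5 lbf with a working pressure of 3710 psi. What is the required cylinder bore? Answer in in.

Extension force acts on the full piston face: F = P × (π/4)D².
D = √(4F / (πP)) = √(4 × 1.83e5 lbf / (π × 3710 psi))

D ≈ 7.92 in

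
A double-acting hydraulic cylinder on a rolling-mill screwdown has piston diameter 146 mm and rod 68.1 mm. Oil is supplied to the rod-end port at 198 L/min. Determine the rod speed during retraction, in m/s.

v ≈ 0.252 m/s

Rod-side annular area A_ann = π/4 × (146² − 68.1²) = 13100 mm^2
Flow into the rod-end port fills the annular volume.
v = Q / A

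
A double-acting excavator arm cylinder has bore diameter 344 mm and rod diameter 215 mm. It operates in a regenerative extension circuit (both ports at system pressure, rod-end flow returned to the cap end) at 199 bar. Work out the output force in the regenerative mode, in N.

With equal pressure on both faces, forces on the annular region cancel; the net push is pressure × rod cross-section.
Rod cross-section A_rod = π/4 × (215 mm)² = 36310 mm^2
F = P × A_rod

F ≈ 7.22e5 N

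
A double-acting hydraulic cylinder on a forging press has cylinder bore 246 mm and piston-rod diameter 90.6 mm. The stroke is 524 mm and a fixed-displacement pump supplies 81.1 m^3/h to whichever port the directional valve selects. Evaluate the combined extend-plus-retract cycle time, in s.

Cap-side area A_cap = π/4 × (246 mm)² = 47530 mm^2
Rod-side annular area A_ann = π/4 × (246² − 90.6²) = 41080 mm^2
t_ext = A_cap·L/Q = 1.106 s
t_ret = A_ann·L/Q = 0.9556 s
t_cycle = t_ext + t_ret

t ≈ 2.06 s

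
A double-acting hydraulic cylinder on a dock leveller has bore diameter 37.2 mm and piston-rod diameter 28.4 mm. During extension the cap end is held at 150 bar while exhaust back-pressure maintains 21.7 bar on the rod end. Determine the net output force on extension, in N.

F ≈ 15300 N

Cap-side area A_cap = π/4 × (37.2 mm)² = 1087 mm^2
Rod-side annular area A_ann = π/4 × (37.2² − 28.4²) = 453.4 mm^2
Net thrust = P_cap·A_cap − P_rod·A_ann = 16300 N − 983.9 N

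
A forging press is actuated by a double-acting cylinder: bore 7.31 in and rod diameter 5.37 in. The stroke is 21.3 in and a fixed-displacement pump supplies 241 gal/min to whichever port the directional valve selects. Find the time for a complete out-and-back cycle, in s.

t ≈ 1.41 s

Cap-side area A_cap = π/4 × (7.31 in)² = 41.97 in^2
Rod-side annular area A_ann = π/4 × (7.31² − 5.37²) = 19.32 in^2
t_ext = A_cap·L/Q = 0.9634 s
t_ret = A_ann·L/Q = 0.4435 s
t_cycle = t_ext + t_ret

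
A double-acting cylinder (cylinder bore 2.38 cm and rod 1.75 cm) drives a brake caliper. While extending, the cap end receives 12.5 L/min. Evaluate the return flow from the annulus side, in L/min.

Q_out ≈ 5.74 L/min

Cap-side area A_cap = π/4 × (2.38 cm)² = 4.449 cm^2
Rod-side annular area A_ann = π/4 × (2.38² − 1.75²) = 2.044 cm^2
Piston speed v = Q_in/A_cap; rod-end outflow Q_out = v × A_ann = Q_in × A_ann/A_cap.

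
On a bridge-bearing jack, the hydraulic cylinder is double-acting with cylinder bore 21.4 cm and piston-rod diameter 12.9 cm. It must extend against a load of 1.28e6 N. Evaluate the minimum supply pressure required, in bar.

P ≈ 356 bar

Cap-side area A_cap = π/4 × (21.4 cm)² = 359.7 cm^2
P = F / A = 1.28e6 N / A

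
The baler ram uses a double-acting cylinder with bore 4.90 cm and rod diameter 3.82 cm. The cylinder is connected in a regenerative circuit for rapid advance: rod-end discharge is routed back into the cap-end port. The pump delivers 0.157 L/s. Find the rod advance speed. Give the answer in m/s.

v ≈ 0.137 m/s

In regeneration the rod-end outflow joins the pump flow into the cap end, so the net volume the pump must supply per unit advance equals the rod cross-section area.
Rod cross-section A_rod = π/4 × (3.82 cm)² = 11.46 cm^2
v = Q_pump / A_rod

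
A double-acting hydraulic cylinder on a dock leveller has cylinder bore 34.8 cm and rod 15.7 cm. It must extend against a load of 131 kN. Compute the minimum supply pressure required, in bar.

P ≈ 13.8 bar

Cap-side area A_cap = π/4 × (34.8 cm)² = 951.1 cm^2
P = F / A = 131 kN / A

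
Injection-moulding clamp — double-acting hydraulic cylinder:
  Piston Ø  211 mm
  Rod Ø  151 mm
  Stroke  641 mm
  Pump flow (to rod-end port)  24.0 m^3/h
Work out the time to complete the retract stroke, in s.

Rod-side annular area A_ann = π/4 × (211² − 151²) = 17060 mm^2
Swept volume V = A × L; t = V / Q = A·L / Q

t ≈ 1.64 s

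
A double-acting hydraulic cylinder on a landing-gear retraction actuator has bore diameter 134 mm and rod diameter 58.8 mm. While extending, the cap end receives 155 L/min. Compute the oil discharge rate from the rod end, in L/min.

Q_out ≈ 125 L/min

Cap-side area A_cap = π/4 × (134 mm)² = 14100 mm^2
Rod-side annular area A_ann = π/4 × (134² − 58.8²) = 11390 mm^2
Piston speed v = Q_in/A_cap; rod-end outflow Q_out = v × A_ann = Q_in × A_ann/A_cap.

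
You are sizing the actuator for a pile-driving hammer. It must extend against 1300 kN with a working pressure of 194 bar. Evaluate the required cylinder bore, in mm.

Extension force acts on the full piston face: F = P × (π/4)D².
D = √(4F / (πP)) = √(4 × 1300 kN / (π × 194 bar))

D ≈ 292 mm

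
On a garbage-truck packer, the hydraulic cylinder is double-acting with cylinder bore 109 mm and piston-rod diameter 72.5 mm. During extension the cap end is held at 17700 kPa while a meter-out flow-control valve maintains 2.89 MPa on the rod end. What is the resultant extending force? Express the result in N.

Cap-side area A_cap = π/4 × (109 mm)² = 9331 mm^2
Rod-side annular area A_ann = π/4 × (109² − 72.5²) = 5203 mm^2
Net thrust = P_cap·A_cap − P_rod·A_ann = 1.652e5 N − 15040 N

F ≈ 1.50e5 N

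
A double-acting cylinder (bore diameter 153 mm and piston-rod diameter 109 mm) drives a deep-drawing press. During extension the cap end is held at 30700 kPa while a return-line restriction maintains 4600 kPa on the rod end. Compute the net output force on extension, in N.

Cap-side area A_cap = π/4 × (153 mm)² = 18390 mm^2
Rod-side annular area A_ann = π/4 × (153² − 109²) = 9054 mm^2
Net thrust = P_cap·A_cap − P_rod·A_ann = 5.644e5 N − 41650 N

F ≈ 5.23e5 N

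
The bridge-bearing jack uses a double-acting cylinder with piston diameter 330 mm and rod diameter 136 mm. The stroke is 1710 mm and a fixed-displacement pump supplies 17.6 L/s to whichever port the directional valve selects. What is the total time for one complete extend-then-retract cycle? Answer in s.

Cap-side area A_cap = π/4 × (330 mm)² = 85530 mm^2
Rod-side annular area A_ann = π/4 × (330² − 136²) = 71000 mm^2
t_ext = A_cap·L/Q = 8.310 s
t_ret = A_ann·L/Q = 6.899 s
t_cycle = t_ext + t_ret

t ≈ 15.2 s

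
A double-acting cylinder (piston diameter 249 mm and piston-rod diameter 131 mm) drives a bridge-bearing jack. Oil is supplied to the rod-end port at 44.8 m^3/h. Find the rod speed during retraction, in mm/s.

v ≈ 353 mm/s

Rod-side annular area A_ann = π/4 × (249² − 131²) = 35220 mm^2
Flow into the rod-end port fills the annular volume.
v = Q / A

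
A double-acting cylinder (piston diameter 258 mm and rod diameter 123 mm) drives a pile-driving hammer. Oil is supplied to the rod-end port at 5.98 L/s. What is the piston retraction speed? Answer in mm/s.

Rod-side annular area A_ann = π/4 × (258² − 123²) = 40400 mm^2
Flow into the rod-end port fills the annular volume.
v = Q / A

v ≈ 148 mm/s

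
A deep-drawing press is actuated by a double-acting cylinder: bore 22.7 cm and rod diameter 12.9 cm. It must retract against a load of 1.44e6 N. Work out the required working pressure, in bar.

P ≈ 526 bar

Rod-side annular area A_ann = π/4 × (22.7² − 12.9²) = 274.0 cm^2
Retraction: pressure acts on the annular area.
P = F / A = 1.44e6 N / A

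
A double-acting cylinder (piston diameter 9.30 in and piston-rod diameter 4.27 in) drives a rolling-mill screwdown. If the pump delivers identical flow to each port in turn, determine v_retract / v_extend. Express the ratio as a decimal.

Cap-side area A_cap = π/4 × (9.30 in)² = 67.93 in^2
Rod-side annular area A_ann = π/4 × (9.30² − 4.27²) = 53.61 in^2
For equal Q, v ∝ 1/A, so v_ret/v_ext = A_cap/A_ann.

v_ret/v_ext ≈ 1.27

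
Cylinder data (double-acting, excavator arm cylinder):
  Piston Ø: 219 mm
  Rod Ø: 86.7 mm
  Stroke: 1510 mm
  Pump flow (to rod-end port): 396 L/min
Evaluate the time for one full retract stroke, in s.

Rod-side annular area A_ann = π/4 × (219² − 86.7²) = 31760 mm^2
Swept volume V = A × L; t = V / Q = A·L / Q

t ≈ 7.27 s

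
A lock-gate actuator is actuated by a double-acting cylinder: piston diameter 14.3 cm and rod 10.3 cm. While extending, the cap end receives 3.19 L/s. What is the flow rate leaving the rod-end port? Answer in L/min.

Q_out ≈ 92.1 L/min

Cap-side area A_cap = π/4 × (14.3 cm)² = 160.6 cm^2
Rod-side annular area A_ann = π/4 × (14.3² − 10.3²) = 77.28 cm^2
Piston speed v = Q_in/A_cap; rod-end outflow Q_out = v × A_ann = Q_in × A_ann/A_cap.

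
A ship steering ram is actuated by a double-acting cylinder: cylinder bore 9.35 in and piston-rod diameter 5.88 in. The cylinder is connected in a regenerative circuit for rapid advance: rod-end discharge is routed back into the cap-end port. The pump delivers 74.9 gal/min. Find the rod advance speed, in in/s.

In regeneration the rod-end outflow joins the pump flow into the cap end, so the net volume the pump must supply per unit advance equals the rod cross-section area.
Rod cross-section A_rod = π/4 × (5.88 in)² = 27.15 in^2
v = Q_pump / A_rod

v ≈ 10.6 in/s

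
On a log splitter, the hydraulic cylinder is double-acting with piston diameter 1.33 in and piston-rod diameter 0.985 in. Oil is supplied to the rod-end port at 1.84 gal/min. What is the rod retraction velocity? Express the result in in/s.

Rod-side annular area A_ann = π/4 × (1.33² − 0.985²) = 0.6273 in^2
Flow into the rod-end port fills the annular volume.
v = Q / A

v ≈ 11.3 in/s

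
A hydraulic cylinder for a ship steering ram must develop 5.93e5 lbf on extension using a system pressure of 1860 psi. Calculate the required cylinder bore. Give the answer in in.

D ≈ 20.1 in

Extension force acts on the full piston face: F = P × (π/4)D².
D = √(4F / (πP)) = √(4 × 5.93e5 lbf / (π × 1860 psi))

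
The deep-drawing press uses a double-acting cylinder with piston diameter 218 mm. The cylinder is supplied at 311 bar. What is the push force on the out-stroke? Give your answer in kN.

Cap-side area A_cap = π/4 × (218 mm)² = 37330 mm^2
F = P × A_cap = 311 bar × A_cap

F ≈ 1160 kN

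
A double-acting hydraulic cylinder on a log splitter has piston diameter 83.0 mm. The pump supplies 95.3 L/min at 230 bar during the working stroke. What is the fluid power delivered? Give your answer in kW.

Hydraulic power = P × Q

W ≈ 36.5 kW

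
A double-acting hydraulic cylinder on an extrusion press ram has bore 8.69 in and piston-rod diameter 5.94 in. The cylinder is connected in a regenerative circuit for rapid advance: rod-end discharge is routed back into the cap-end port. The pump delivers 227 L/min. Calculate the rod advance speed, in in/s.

In regeneration the rod-end outflow joins the pump flow into the cap end, so the net volume the pump must supply per unit advance equals the rod cross-section area.
Rod cross-section A_rod = π/4 × (5.94 in)² = 27.71 in^2
v = Q_pump / A_rod

v ≈ 8.33 in/s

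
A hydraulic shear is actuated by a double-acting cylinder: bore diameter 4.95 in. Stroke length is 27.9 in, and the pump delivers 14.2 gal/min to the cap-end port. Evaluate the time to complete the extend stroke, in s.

Cap-side area A_cap = π/4 × (4.95 in)² = 19.24 in^2
Swept volume V = A × L; t = V / Q = A·L / Q

t ≈ 9.82 s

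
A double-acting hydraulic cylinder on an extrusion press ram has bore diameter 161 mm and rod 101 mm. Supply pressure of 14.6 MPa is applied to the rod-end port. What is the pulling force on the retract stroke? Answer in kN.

F ≈ 180 kN

Rod-side annular area A_ann = π/4 × (161² − 101²) = 12350 mm^2
On retraction the pressure acts on the annular area (bore minus rod).
F = P × A_ann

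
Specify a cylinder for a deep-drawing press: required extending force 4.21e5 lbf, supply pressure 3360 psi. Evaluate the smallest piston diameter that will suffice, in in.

Extension force acts on the full piston face: F = P × (π/4)D².
D = √(4F / (πP)) = √(4 × 4.21e5 lbf / (π × 3360 psi))

D ≈ 12.6 in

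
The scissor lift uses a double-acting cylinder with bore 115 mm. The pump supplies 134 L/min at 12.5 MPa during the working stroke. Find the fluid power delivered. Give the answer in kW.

Hydraulic power = P × Q

W ≈ 27.9 kW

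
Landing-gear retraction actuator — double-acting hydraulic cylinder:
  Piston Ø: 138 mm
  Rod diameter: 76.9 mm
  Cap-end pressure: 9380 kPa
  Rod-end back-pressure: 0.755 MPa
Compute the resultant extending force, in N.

F ≈ 1.33e5 N

Cap-side area A_cap = π/4 × (138 mm)² = 14960 mm^2
Rod-side annular area A_ann = π/4 × (138² − 76.9²) = 10310 mm^2
Net thrust = P_cap·A_cap − P_rod·A_ann = 1.403e5 N − 7786 N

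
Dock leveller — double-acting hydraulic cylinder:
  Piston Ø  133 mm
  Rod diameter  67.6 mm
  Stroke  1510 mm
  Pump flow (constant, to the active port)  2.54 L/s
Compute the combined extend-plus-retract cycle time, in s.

t ≈ 14.4 s

Cap-side area A_cap = π/4 × (133 mm)² = 13890 mm^2
Rod-side annular area A_ann = π/4 × (133² − 67.6²) = 10300 mm^2
t_ext = A_cap·L/Q = 8.259 s
t_ret = A_ann·L/Q = 6.126 s
t_cycle = t_ext + t_ret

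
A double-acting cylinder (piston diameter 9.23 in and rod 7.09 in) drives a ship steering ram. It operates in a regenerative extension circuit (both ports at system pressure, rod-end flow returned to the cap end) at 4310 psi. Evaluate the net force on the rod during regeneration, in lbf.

With equal pressure on both faces, forces on the annular region cancel; the net push is pressure × rod cross-section.
Rod cross-section A_rod = π/4 × (7.09 in)² = 39.48 in^2
F = P × A_rod

F ≈ 1.70e5 lbf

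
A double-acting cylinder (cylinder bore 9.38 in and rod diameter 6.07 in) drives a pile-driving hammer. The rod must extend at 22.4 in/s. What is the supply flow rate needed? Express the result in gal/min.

Q ≈ 402 gal/min

Cap-side area A_cap = π/4 × (9.38 in)² = 69.10 in^2
Q = A × v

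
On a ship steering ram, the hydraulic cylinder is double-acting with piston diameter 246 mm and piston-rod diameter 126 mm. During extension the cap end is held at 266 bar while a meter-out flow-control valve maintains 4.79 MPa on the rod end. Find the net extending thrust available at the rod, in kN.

F ≈ 1100 kN

Cap-side area A_cap = π/4 × (246 mm)² = 47530 mm^2
Rod-side annular area A_ann = π/4 × (246² − 126²) = 35060 mm^2
Net thrust = P_cap·A_cap − P_rod·A_ann = 1264 kN − 167.9 kN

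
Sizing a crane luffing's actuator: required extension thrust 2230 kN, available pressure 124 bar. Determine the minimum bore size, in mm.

D ≈ 479 mm

Extension force acts on the full piston face: F = P × (π/4)D².
D = √(4F / (πP)) = √(4 × 2230 kN / (π × 124 bar))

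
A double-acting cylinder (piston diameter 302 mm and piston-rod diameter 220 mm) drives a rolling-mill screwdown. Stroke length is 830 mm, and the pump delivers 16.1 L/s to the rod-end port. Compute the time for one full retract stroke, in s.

t ≈ 1.73 s

Rod-side annular area A_ann = π/4 × (302² − 220²) = 33620 mm^2
Swept volume V = A × L; t = V / Q = A·L / Q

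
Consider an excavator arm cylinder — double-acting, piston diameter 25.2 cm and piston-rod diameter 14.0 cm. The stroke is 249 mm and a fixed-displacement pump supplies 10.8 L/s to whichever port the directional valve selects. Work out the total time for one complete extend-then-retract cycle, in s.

Cap-side area A_cap = π/4 × (25.2 cm)² = 498.8 cm^2
Rod-side annular area A_ann = π/4 × (25.2² − 14.0²) = 344.8 cm^2
t_ext = A_cap·L/Q = 1.150 s
t_ret = A_ann·L/Q = 0.7950 s
t_cycle = t_ext + t_ret

t ≈ 1.94 s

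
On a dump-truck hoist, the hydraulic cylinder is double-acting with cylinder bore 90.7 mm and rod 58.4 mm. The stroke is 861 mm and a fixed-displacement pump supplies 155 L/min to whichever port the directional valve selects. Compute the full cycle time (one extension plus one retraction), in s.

Cap-side area A_cap = π/4 × (90.7 mm)² = 6461 mm^2
Rod-side annular area A_ann = π/4 × (90.7² − 58.4²) = 3782 mm^2
t_ext = A_cap·L/Q = 2.153 s
t_ret = A_ann·L/Q = 1.261 s
t_cycle = t_ext + t_ret

t ≈ 3.41 s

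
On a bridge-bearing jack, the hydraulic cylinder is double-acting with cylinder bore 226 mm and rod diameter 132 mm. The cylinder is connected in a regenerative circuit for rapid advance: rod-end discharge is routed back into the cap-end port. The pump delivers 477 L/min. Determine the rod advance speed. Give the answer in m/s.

In regeneration the rod-end outflow joins the pump flow into the cap end, so the net volume the pump must supply per unit advance equals the rod cross-section area.
Rod cross-section A_rod = π/4 × (132 mm)² = 13680 mm^2
v = Q_pump / A_rod

v ≈ 0.581 m/s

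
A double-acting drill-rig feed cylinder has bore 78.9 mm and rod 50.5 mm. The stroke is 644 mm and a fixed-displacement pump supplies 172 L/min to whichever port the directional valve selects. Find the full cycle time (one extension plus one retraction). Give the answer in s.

t ≈ 1.75 s

Cap-side area A_cap = π/4 × (78.9 mm)² = 4889 mm^2
Rod-side annular area A_ann = π/4 × (78.9² − 50.5²) = 2886 mm^2
t_ext = A_cap·L/Q = 1.098 s
t_ret = A_ann·L/Q = 0.6484 s
t_cycle = t_ext + t_ret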